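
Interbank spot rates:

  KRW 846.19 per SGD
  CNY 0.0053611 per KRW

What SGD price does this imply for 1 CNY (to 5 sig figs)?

CNY/SGD = 0.22043

1 CNY ÷ 0.0053611 = 186.529 KRW
186.529 KRW ÷ 846.19 = 0.220434 SGD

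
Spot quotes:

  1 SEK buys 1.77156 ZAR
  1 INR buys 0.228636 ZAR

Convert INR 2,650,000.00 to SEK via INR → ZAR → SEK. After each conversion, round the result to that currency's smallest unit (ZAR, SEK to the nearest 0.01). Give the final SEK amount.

INR 2,650,000.00 × 0.228636 = ZAR 605,885.40
ZAR 605,885.40 ÷ 1.77156 = SEK 342,006.71

SEK 342,006.71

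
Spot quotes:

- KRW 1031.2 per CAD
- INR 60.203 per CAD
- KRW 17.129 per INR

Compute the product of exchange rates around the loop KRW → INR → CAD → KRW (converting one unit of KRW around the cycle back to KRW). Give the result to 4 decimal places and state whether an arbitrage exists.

1.0000 (no arbitrage)

Around KRW → INR → CAD → KRW: 1 ÷ 17.129 ÷ 60.203 × 1031.2 = 0.999983
Product ≈ 1 (deviation 0.002%, within rounding noise).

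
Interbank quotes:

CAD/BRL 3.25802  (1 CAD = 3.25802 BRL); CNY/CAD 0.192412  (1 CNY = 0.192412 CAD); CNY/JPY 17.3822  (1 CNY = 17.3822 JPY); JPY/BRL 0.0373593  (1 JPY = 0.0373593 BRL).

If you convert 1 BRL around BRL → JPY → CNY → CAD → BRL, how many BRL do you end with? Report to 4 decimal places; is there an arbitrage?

0.9653 (arbitrage exists)

Around BRL → JPY → CNY → CAD → BRL: 1 ÷ 0.0373593 ÷ 17.3822 × 0.192412 × 3.25802 = 0.965345
Product < 1; profitable direction is BRL → CAD → CNY → JPY → BRL.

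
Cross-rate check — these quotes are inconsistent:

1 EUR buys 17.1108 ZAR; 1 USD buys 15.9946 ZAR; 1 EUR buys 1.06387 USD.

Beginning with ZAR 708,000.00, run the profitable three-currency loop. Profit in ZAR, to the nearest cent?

Profit: ZAR 3,937.10

Profitable loop is ZAR → USD → EUR → ZAR:
ZAR 708,000.00 ÷ 15.9946 = USD 44,264.94
USD 44,264.94 ÷ 1.06387 = EUR 41,607.47
EUR 41,607.47 × 17.1108 = ZAR 711,937.10
Profit = ZAR 711,937.10 − ZAR 708,000.00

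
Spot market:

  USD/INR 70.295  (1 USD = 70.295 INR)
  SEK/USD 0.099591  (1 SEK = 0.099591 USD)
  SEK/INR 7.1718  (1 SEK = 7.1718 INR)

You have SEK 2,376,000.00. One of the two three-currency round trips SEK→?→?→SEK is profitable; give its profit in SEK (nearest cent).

Profit: SEK 58,053.26

Profitable loop is SEK → INR → USD → SEK:
SEK 2,376,000.00 × 7.1718 = INR 17,040,196.80
INR 17,040,196.80 ÷ 70.295 = USD 242,409.80
USD 242,409.80 ÷ 0.099591 = SEK 2,434,053.26
Profit = SEK 2,434,053.26 − SEK 2,376,000.00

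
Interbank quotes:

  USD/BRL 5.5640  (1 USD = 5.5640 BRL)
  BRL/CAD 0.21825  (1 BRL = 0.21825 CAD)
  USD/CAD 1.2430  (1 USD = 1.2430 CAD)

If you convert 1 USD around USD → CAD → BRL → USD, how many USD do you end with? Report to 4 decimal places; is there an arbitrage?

Around USD → CAD → BRL → USD: 1 × 1.2430 ÷ 0.21825 ÷ 5.5640 = 1.023599
Product > 1; profitable direction is USD → CAD → BRL → USD.

1.0236 (arbitrage exists)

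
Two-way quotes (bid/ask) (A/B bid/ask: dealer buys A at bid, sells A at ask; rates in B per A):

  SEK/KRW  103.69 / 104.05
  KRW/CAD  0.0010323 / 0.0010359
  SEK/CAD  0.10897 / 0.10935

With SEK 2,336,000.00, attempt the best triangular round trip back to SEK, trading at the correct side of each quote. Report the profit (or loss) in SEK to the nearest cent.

Net profit: SEK 25,673.58

Best loop SEK → CAD → KRW → SEK:
SEK 2,336,000.00 × 0.10897 (sell SEK at bid) = CAD 254,553.92
CAD 254,553.92 ÷ 0.0010359 (buy KRW at ask) = KRW 245,732,136
KRW 245,732,136 ÷ 104.05 (buy SEK at ask) = SEK 2,361,673.58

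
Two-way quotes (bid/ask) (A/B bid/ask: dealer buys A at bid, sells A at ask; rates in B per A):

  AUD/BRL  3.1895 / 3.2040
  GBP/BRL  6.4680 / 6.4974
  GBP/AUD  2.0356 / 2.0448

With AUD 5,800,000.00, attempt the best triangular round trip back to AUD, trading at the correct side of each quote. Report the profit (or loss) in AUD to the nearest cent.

Net result: AUD -4,332.82 (no profitable arbitrage after spreads)

Best loop AUD → BRL → GBP → AUD:
AUD 5,800,000.00 × 3.1895 (sell AUD at bid) = BRL 18,499,100.00
BRL 18,499,100.00 ÷ 6.4974 (buy GBP at ask) = GBP 2,847,154.25
GBP 2,847,154.25 × 2.0356 (sell GBP at bid) = AUD 5,795,667.18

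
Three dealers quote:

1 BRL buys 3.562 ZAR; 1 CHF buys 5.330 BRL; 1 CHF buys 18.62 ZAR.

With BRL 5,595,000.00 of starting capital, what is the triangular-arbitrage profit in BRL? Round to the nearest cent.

Profit: BRL 109,814.65

Profitable loop is BRL → ZAR → CHF → BRL:
BRL 5,595,000.00 × 3.562 = ZAR 19,929,390.00
ZAR 19,929,390.00 ÷ 18.62 = CHF 1,070,321.70
CHF 1,070,321.70 × 5.330 = BRL 5,704,814.65
Profit = BRL 5,704,814.65 − BRL 5,595,000.00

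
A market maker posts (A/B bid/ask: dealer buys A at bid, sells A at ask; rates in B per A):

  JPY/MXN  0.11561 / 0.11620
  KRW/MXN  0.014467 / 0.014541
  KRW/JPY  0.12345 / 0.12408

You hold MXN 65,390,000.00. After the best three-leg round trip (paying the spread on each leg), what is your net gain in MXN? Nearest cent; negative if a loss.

Best loop MXN → JPY → KRW → MXN:
MXN 65,390,000.00 ÷ 0.11620 (buy JPY at ask) = JPY 562,736,661
JPY 562,736,661 ÷ 0.12408 (buy KRW at ask) = KRW 4,535,272,896
KRW 4,535,272,896 × 0.014467 (sell KRW at bid) = MXN 65,611,792.99

Net profit: MXN 221,792.99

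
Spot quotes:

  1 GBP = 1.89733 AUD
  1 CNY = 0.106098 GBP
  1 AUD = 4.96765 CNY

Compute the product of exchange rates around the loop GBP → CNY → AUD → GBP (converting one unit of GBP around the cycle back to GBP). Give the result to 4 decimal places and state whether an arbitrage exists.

Around GBP → CNY → AUD → GBP: 1 ÷ 0.106098 ÷ 4.96765 ÷ 1.89733 = 0.999998
Product ≈ 1 (deviation 0.000%, within rounding noise).

1.0000 (no arbitrage)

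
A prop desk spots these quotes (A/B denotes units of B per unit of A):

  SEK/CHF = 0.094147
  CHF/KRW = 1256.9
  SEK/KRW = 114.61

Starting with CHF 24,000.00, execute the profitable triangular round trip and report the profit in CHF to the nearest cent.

Profit: CHF 779.69

Profitable loop is CHF → KRW → SEK → CHF:
CHF 24,000.00 × 1256.9 = KRW 30,165,600
KRW 30,165,600 ÷ 114.61 = SEK 263,202.16
SEK 263,202.16 × 0.094147 = CHF 24,779.69
Profit = CHF 24,779.69 − CHF 24,000.00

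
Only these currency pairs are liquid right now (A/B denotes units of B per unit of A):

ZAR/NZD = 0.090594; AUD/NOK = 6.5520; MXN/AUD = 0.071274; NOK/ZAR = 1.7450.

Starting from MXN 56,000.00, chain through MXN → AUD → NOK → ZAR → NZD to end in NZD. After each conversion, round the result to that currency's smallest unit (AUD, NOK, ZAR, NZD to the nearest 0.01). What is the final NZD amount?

NZD 4,134.16

MXN 56,000.00 × 0.071274 = AUD 3,991.34
AUD 3,991.34 × 6.5520 = NOK 26,151.26
NOK 26,151.26 × 1.7450 = ZAR 45,633.95
ZAR 45,633.95 × 0.090594 = NZD 4,134.16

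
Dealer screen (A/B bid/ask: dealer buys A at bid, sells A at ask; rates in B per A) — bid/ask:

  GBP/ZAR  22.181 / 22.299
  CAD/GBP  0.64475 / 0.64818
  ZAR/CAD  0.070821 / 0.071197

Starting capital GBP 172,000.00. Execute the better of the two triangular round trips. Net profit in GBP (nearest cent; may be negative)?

Net profit: GBP 2,205.95

Best loop GBP → ZAR → CAD → GBP:
GBP 172,000.00 × 22.181 (sell GBP at bid) = ZAR 3,815,132.00
ZAR 3,815,132.00 × 0.070821 (sell ZAR at bid) = CAD 270,191.46
CAD 270,191.46 × 0.64475 (sell CAD at bid) = GBP 174,205.95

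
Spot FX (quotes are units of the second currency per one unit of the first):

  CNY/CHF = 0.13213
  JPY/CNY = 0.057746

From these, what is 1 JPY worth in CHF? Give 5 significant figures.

JPY/CHF = 0.0076300

1 JPY × 0.057746 = 0.057746 CNY
0.057746 CNY × 0.13213 = 0.00762998 CHF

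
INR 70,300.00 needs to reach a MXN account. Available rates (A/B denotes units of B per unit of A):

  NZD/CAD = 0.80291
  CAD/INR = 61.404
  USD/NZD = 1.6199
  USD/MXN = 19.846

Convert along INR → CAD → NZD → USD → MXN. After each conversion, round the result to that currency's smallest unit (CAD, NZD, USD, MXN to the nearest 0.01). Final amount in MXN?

MXN 17,469.44

INR 70,300.00 ÷ 61.404 = CAD 1,144.88
CAD 1,144.88 ÷ 0.80291 = NZD 1,425.91
NZD 1,425.91 ÷ 1.6199 = USD 880.25
USD 880.25 × 19.846 = MXN 17,469.44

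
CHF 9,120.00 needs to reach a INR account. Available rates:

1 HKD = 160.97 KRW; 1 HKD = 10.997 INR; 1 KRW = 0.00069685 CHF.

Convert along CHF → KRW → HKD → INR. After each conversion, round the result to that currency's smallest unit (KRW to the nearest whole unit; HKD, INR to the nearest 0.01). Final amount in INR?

INR 894,097.34

CHF 9,120.00 ÷ 0.00069685 = KRW 13,087,465
KRW 13,087,465 ÷ 160.97 = HKD 81,303.75
HKD 81,303.75 × 10.997 = INR 894,097.34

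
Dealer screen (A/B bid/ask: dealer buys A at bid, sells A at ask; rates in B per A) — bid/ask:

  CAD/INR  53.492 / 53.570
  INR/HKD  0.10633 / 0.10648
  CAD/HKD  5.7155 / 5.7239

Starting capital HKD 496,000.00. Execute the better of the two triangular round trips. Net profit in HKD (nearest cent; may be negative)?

Best loop HKD → INR → CAD → HKD:
HKD 496,000.00 ÷ 0.10648 (buy INR at ask) = INR 4,658,151.77
INR 4,658,151.77 ÷ 53.570 (buy CAD at ask) = CAD 86,954.49
CAD 86,954.49 × 5.7155 (sell CAD at bid) = HKD 496,988.36

Net profit: HKD 988.36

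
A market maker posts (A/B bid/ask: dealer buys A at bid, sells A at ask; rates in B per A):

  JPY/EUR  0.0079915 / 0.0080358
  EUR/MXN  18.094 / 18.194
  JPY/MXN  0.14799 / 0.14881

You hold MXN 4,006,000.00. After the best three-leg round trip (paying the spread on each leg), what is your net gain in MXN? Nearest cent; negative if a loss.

Best loop MXN → EUR → JPY → MXN:
MXN 4,006,000.00 ÷ 18.194 (buy EUR at ask) = EUR 220,182.48
EUR 220,182.48 ÷ 0.0080358 (buy JPY at ask) = JPY 27,400,194
JPY 27,400,194 × 0.14799 (sell JPY at bid) = MXN 4,054,954.69

Net profit: MXN 48,954.69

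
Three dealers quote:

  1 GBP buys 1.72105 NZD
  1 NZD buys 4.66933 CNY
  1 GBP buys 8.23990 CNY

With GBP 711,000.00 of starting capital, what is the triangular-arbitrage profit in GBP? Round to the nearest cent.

Profit: GBP 18,026.79

Profitable loop is GBP → CNY → NZD → GBP:
GBP 711,000.00 × 8.23990 = CNY 5,858,568.90
CNY 5,858,568.90 ÷ 4.66933 = NZD 1,254,691.55
NZD 1,254,691.55 ÷ 1.72105 = GBP 729,026.79
Profit = GBP 729,026.79 − GBP 711,000.00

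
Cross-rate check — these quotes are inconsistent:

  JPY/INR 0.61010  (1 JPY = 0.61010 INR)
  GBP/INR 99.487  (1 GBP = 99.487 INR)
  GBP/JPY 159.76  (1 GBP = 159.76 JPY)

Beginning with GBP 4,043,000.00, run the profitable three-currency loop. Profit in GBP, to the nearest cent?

Profit: GBP 83,681.96

Profitable loop is GBP → INR → JPY → GBP:
GBP 4,043,000.00 × 99.487 = INR 402,225,941.00
INR 402,225,941.00 ÷ 0.61010 = JPY 659,278,710
JPY 659,278,710 ÷ 159.76 = GBP 4,126,681.96
Profit = GBP 4,126,681.96 − GBP 4,043,000.00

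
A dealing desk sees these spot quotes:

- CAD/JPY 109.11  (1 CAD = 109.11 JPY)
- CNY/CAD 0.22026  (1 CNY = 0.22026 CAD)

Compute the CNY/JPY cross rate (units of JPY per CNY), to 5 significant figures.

CNY/JPY = 24.033

1 CNY × 0.22026 = 0.22026 CAD
0.22026 CAD × 109.11 = 24.0326 JPY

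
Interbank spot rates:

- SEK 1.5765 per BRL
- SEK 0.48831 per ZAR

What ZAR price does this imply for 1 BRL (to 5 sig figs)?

BRL/ZAR = 3.2285

1 BRL × 1.5765 = 1.5765 SEK
1.5765 SEK ÷ 0.48831 = 3.22848 ZAR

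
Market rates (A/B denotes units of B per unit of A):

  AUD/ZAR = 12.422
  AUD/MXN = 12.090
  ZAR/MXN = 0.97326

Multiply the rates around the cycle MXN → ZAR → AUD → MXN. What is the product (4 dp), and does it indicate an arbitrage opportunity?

1.0000 (no arbitrage)

Around MXN → ZAR → AUD → MXN: 1 ÷ 0.97326 ÷ 12.422 × 12.090 = 1.000014
Product ≈ 1 (deviation 0.001%, within rounding noise).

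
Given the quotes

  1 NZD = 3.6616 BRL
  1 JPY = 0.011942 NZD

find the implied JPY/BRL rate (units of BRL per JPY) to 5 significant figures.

JPY/BRL = 0.043727

1 JPY × 0.011942 = 0.011942 NZD
0.011942 NZD × 3.6616 = 0.0437268 BRL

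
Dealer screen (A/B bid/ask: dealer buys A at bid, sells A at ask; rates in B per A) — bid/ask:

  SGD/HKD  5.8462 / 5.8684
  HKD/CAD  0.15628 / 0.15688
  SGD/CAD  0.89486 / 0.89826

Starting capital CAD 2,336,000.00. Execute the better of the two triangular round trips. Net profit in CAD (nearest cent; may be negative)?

Net profit: CAD 40,007.73

Best loop CAD → SGD → HKD → CAD:
CAD 2,336,000.00 ÷ 0.89826 (buy SGD at ask) = SGD 2,600,583.35
SGD 2,600,583.35 × 5.8462 (sell SGD at bid) = HKD 15,203,530.38
HKD 15,203,530.38 × 0.15628 (sell HKD at bid) = CAD 2,376,007.73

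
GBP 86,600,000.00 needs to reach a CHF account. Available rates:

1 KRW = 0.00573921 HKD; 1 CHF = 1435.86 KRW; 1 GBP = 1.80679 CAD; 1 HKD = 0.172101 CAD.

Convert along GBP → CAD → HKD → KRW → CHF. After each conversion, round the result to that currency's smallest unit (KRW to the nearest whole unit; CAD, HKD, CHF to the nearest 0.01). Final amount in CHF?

GBP 86,600,000.00 × 1.80679 = CAD 156,468,014.00
CAD 156,468,014.00 ÷ 0.172101 = HKD 909,163,886.32
HKD 909,163,886.32 ÷ 0.00573921 = KRW 158,412,723,410
KRW 158,412,723,410 ÷ 1435.86 = CHF 110,326,023.02

CHF 110,326,023.02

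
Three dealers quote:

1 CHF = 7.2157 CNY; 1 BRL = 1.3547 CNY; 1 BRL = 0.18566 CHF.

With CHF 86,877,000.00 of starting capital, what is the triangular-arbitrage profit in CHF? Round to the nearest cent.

Profit: CHF 974,894.56

Profitable loop is CHF → BRL → CNY → CHF:
CHF 86,877,000.00 ÷ 0.18566 = BRL 467,936,012.07
BRL 467,936,012.07 × 1.3547 = CNY 633,912,915.54
CNY 633,912,915.54 ÷ 7.2157 = CHF 87,851,894.56
Profit = CHF 87,851,894.56 − CHF 86,877,000.00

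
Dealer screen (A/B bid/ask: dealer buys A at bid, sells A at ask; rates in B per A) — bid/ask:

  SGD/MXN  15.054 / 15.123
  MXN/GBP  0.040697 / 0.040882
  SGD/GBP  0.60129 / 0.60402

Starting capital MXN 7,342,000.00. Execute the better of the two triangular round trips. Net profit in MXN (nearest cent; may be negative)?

Best loop MXN → GBP → SGD → MXN:
MXN 7,342,000.00 × 0.040697 (sell MXN at bid) = GBP 298,797.37
GBP 298,797.37 ÷ 0.60402 (buy SGD at ask) = SGD 494,681.26
SGD 494,681.26 × 15.054 (sell SGD at bid) = MXN 7,446,931.67

Net profit: MXN 104,931.67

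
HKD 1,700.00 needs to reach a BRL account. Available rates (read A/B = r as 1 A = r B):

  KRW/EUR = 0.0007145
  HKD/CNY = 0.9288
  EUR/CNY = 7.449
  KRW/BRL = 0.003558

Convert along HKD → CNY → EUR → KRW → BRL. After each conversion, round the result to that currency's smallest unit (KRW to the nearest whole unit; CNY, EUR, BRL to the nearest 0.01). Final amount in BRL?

HKD 1,700.00 × 0.9288 = CNY 1,578.96
CNY 1,578.96 ÷ 7.449 = EUR 211.97
EUR 211.97 ÷ 0.0007145 = KRW 296,669
KRW 296,669 × 0.003558 = BRL 1,055.55

BRL 1,055.55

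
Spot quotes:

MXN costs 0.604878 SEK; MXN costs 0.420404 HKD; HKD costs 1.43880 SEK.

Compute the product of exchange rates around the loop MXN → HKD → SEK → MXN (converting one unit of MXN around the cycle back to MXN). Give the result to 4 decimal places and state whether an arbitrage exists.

Around MXN → HKD → SEK → MXN: 1 × 0.420404 × 1.43880 ÷ 0.604878 = 0.999999
Product ≈ 1 (deviation 0.000%, within rounding noise).

1.0000 (no arbitrage)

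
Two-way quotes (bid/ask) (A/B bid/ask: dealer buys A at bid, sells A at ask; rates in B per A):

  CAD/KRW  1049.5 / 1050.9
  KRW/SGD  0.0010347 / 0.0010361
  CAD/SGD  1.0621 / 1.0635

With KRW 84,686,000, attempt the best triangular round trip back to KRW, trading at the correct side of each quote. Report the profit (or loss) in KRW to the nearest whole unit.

Best loop KRW → SGD → CAD → KRW:
KRW 84,686,000 × 0.0010347 (sell KRW at bid) = SGD 87,624.60
SGD 87,624.60 ÷ 1.0635 (buy CAD at ask) = CAD 82,392.67
CAD 82,392.67 × 1049.5 (sell CAD at bid) = KRW 86,471,107

Net profit: KRW 1,785,107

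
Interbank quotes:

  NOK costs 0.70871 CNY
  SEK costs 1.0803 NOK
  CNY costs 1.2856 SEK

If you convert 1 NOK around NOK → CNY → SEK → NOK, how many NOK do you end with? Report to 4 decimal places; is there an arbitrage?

0.9843 (arbitrage exists)

Around NOK → CNY → SEK → NOK: 1 × 0.70871 × 1.2856 × 1.0803 = 0.984280
Product < 1; profitable direction is NOK → SEK → CNY → NOK.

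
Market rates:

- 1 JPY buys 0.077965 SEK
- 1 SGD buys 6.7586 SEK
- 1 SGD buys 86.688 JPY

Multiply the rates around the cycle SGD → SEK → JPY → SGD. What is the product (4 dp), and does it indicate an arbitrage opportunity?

Around SGD → SEK → JPY → SGD: 1 × 6.7586 ÷ 0.077965 ÷ 86.688 = 0.999996
Product ≈ 1 (deviation 0.000%, within rounding noise).

1.0000 (no arbitrage)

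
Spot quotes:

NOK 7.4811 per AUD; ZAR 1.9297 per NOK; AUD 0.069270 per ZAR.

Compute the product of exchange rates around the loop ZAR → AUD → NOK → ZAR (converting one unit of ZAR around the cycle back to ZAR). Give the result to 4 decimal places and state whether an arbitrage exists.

1.0000 (no arbitrage)

Around ZAR → AUD → NOK → ZAR: 1 × 0.069270 × 7.4811 × 1.9297 = 1.000001
Product ≈ 1 (deviation 0.000%, within rounding noise).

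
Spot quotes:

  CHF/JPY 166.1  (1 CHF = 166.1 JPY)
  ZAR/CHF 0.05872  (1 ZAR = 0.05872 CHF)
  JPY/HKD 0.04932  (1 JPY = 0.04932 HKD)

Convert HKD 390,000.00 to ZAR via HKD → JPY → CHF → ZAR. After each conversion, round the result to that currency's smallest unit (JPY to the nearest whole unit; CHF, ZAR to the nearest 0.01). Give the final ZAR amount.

HKD 390,000.00 ÷ 0.04932 = JPY 7,907,543
JPY 7,907,543 ÷ 166.1 = CHF 47,607.12
CHF 47,607.12 ÷ 0.05872 = ZAR 810,747.96

ZAR 810,747.96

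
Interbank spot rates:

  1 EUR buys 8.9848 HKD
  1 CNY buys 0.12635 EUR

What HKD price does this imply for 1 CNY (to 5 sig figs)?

1 CNY × 0.12635 = 0.12635 EUR
0.12635 EUR × 8.9848 = 1.13523 HKD

CNY/HKD = 1.1352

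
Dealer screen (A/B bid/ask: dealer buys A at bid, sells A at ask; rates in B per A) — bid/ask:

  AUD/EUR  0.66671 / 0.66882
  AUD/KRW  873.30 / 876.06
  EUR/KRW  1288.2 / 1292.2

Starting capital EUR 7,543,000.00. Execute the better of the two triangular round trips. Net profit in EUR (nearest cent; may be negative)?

Best loop EUR → AUD → KRW → EUR:
EUR 7,543,000.00 ÷ 0.66882 (buy AUD at ask) = AUD 11,278,071.83
AUD 11,278,071.83 × 873.30 (sell AUD at bid) = KRW 9,849,140,127
KRW 9,849,140,127 ÷ 1292.2 (buy EUR at ask) = EUR 7,621,993.60

Net profit: EUR 78,993.60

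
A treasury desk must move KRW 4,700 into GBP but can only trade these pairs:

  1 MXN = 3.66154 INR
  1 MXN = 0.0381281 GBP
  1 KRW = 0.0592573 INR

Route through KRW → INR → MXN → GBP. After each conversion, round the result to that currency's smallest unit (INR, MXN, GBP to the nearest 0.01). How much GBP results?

KRW 4,700 × 0.0592573 = INR 278.51
INR 278.51 ÷ 3.66154 = MXN 76.06
MXN 76.06 × 0.0381281 = GBP 2.90

GBP 2.90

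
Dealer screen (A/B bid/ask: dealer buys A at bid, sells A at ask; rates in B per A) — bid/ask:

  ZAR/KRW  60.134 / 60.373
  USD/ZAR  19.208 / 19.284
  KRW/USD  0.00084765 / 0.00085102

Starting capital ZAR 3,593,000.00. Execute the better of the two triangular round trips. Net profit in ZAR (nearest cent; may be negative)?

Best loop ZAR → USD → KRW → ZAR:
ZAR 3,593,000.00 ÷ 19.284 (buy USD at ask) = USD 186,320.27
USD 186,320.27 ÷ 0.00085102 (buy KRW at ask) = KRW 218,937,587
KRW 218,937,587 ÷ 60.373 (buy ZAR at ask) = ZAR 3,626,415.57

Net profit: ZAR 33,415.57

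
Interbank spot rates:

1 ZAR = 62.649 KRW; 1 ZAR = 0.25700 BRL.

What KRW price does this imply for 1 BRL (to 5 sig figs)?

BRL/KRW = 243.77

1 BRL ÷ 0.25700 = 3.89105 ZAR
3.89105 ZAR × 62.649 = 243.77 KRW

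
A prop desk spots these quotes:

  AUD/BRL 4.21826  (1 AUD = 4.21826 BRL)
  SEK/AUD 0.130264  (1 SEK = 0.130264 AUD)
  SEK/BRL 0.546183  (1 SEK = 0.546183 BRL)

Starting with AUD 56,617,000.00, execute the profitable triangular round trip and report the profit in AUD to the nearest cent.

Profitable loop is AUD → BRL → SEK → AUD:
AUD 56,617,000.00 × 4.21826 = BRL 238,825,226.42
BRL 238,825,226.42 ÷ 0.546183 = SEK 437,262,284.66
SEK 437,262,284.66 × 0.130264 = AUD 56,959,534.25
Profit = AUD 56,959,534.25 − AUD 56,617,000.00

Profit: AUD 342,534.25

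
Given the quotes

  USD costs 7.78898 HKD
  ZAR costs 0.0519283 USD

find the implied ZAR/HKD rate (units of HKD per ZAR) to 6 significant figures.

ZAR/HKD = 0.404468

1 ZAR × 0.0519283 = 0.0519283 USD
0.0519283 USD × 7.78898 = 0.404468 HKD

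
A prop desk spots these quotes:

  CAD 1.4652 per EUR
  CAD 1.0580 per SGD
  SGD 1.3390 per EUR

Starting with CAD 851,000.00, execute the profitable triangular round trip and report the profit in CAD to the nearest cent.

Profitable loop is CAD → SGD → EUR → CAD:
CAD 851,000.00 ÷ 1.0580 = SGD 804,347.83
SGD 804,347.83 ÷ 1.3390 = EUR 600,707.86
EUR 600,707.86 × 1.4652 = CAD 880,157.16
Profit = CAD 880,157.16 − CAD 851,000.00

Profit: CAD 29,157.16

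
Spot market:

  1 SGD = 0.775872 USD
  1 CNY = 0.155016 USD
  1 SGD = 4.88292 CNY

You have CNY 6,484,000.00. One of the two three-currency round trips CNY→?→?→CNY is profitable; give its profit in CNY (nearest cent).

Profit: CNY 162,254.23

Profitable loop is CNY → SGD → USD → CNY:
CNY 6,484,000.00 ÷ 4.88292 = SGD 1,327,893.97
SGD 1,327,893.97 × 0.775872 = USD 1,030,275.75
USD 1,030,275.75 ÷ 0.155016 = CNY 6,646,254.23
Profit = CNY 6,646,254.23 − CNY 6,484,000.00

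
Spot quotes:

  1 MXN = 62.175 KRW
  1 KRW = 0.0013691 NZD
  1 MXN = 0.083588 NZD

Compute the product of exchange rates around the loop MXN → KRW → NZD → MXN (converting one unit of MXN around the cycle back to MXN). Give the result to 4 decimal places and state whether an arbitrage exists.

1.0184 (arbitrage exists)

Around MXN → KRW → NZD → MXN: 1 × 62.175 × 0.0013691 ÷ 0.083588 = 1.018373
Product > 1; profitable direction is MXN → KRW → NZD → MXN.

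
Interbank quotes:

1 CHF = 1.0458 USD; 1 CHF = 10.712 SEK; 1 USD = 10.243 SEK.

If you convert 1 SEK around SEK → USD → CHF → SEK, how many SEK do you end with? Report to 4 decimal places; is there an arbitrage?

1.0000 (no arbitrage)

Around SEK → USD → CHF → SEK: 1 ÷ 10.243 ÷ 1.0458 × 10.712 = 0.999988
Product ≈ 1 (deviation 0.001%, within rounding noise).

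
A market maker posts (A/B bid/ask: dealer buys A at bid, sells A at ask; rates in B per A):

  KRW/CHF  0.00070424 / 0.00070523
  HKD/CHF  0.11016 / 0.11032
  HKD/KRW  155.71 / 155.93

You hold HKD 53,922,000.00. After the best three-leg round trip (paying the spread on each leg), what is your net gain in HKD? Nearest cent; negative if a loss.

Best loop HKD → CHF → KRW → HKD:
HKD 53,922,000.00 × 0.11016 (sell HKD at bid) = CHF 5,940,047.52
CHF 5,940,047.52 ÷ 0.00070523 (buy KRW at ask) = KRW 8,422,851,439
KRW 8,422,851,439 ÷ 155.93 (buy HKD at ask) = HKD 54,016,875.77

Net profit: HKD 94,875.77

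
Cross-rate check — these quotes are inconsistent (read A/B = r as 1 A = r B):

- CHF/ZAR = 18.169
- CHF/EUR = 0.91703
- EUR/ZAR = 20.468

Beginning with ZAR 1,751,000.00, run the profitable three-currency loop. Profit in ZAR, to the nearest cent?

Profit: ZAR 57,897.98

Profitable loop is ZAR → CHF → EUR → ZAR:
ZAR 1,751,000.00 ÷ 18.169 = CHF 96,372.94
CHF 96,372.94 × 0.91703 = EUR 88,376.88
EUR 88,376.88 × 20.468 = ZAR 1,808,897.98
Profit = ZAR 1,808,897.98 − ZAR 1,751,000.00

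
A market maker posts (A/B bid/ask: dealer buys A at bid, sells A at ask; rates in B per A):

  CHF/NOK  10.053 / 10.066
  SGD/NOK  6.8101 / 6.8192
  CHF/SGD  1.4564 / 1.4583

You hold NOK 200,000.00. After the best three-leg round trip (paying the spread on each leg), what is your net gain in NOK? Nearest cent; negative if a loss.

Best loop NOK → SGD → CHF → NOK:
NOK 200,000.00 ÷ 6.8192 (buy SGD at ask) = SGD 29,328.95
SGD 29,328.95 ÷ 1.4583 (buy CHF at ask) = CHF 20,111.74
CHF 20,111.74 × 10.053 (sell CHF at bid) = NOK 202,183.34

Net profit: NOK 2,183.34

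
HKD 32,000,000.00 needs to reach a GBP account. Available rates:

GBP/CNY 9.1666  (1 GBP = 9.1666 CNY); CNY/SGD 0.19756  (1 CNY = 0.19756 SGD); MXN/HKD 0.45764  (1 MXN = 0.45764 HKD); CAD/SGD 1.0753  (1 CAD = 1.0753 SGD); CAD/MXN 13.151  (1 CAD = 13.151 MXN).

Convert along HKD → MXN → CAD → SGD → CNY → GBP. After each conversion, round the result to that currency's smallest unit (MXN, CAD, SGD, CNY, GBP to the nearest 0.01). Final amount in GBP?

GBP 3,157,108.97

HKD 32,000,000.00 ÷ 0.45764 = MXN 69,923,957.70
MXN 69,923,957.70 ÷ 13.151 = CAD 5,317,006.90
CAD 5,317,006.90 × 1.0753 = SGD 5,717,377.52
SGD 5,717,377.52 ÷ 0.19756 = CNY 28,939,955.05
CNY 28,939,955.05 ÷ 9.1666 = GBP 3,157,108.97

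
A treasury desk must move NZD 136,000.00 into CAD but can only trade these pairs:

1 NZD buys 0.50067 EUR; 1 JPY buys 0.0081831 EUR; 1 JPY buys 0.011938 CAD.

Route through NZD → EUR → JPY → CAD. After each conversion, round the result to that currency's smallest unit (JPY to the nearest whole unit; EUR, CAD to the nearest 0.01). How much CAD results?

NZD 136,000.00 × 0.50067 = EUR 68,091.12
EUR 68,091.12 ÷ 0.0081831 = JPY 8,320,944
JPY 8,320,944 × 0.011938 = CAD 99,335.43

CAD 99,335.43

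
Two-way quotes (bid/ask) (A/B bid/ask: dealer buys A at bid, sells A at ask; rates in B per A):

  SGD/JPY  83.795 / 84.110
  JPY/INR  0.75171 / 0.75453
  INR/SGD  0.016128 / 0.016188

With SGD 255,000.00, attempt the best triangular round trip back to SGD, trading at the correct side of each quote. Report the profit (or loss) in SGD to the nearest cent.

Net profit: SGD 4,053.30

Best loop SGD → JPY → INR → SGD:
SGD 255,000.00 × 83.795 (sell SGD at bid) = JPY 21,367,725
JPY 21,367,725 × 0.75171 (sell JPY at bid) = INR 16,062,332.56
INR 16,062,332.56 × 0.016128 (sell INR at bid) = SGD 259,053.30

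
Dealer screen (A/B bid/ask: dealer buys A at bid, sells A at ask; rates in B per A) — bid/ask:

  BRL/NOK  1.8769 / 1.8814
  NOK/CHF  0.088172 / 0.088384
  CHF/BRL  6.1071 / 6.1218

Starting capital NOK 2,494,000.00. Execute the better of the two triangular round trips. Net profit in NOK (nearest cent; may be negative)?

Net profit: NOK 26,596.37

Best loop NOK → CHF → BRL → NOK:
NOK 2,494,000.00 × 0.088172 (sell NOK at bid) = CHF 219,900.97
CHF 219,900.97 × 6.1071 (sell CHF at bid) = BRL 1,342,957.20
BRL 1,342,957.20 × 1.8769 (sell BRL at bid) = NOK 2,520,596.37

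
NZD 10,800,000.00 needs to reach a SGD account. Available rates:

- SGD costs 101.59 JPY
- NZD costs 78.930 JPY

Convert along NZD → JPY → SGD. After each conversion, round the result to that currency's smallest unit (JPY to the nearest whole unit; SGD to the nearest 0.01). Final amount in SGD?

SGD 8,391,022.74

NZD 10,800,000.00 × 78.930 = JPY 852,444,000
JPY 852,444,000 ÷ 101.59 = SGD 8,391,022.74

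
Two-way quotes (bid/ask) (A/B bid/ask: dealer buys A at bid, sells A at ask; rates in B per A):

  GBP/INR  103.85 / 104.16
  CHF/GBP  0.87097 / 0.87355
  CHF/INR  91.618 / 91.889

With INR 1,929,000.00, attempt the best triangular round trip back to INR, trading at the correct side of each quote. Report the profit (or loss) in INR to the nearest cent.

Net profit: INR 13,335.71

Best loop INR → GBP → CHF → INR:
INR 1,929,000.00 ÷ 104.16 (buy GBP at ask) = GBP 18,519.59
GBP 18,519.59 ÷ 0.87355 (buy CHF at ask) = CHF 21,200.37
CHF 21,200.37 × 91.618 (sell CHF at bid) = INR 1,942,335.71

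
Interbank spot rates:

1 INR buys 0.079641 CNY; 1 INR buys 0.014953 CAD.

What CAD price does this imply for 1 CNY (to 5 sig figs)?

CNY/CAD = 0.18776

1 CNY ÷ 0.079641 = 12.5563 INR
12.5563 INR × 0.014953 = 0.187755 CAD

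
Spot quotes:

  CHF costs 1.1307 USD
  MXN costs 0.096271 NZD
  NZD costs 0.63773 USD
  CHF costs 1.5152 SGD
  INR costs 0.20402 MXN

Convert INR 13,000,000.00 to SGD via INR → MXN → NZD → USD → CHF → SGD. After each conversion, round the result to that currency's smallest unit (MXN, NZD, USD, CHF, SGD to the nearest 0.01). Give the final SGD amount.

SGD 218,208.16

INR 13,000,000.00 × 0.20402 = MXN 2,652,260.00
MXN 2,652,260.00 × 0.096271 = NZD 255,335.72
NZD 255,335.72 × 0.63773 = USD 162,835.25
USD 162,835.25 ÷ 1.1307 = CHF 144,012.78
CHF 144,012.78 × 1.5152 = SGD 218,208.16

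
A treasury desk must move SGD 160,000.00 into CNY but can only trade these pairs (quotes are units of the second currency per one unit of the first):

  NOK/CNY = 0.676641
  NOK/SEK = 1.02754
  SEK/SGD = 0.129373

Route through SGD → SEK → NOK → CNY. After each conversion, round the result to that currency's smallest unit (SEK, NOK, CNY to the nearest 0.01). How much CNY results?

CNY 814,396.51

SGD 160,000.00 ÷ 0.129373 = SEK 1,236,734.09
SEK 1,236,734.09 ÷ 1.02754 = NOK 1,203,587.30
NOK 1,203,587.30 × 0.676641 = CNY 814,396.51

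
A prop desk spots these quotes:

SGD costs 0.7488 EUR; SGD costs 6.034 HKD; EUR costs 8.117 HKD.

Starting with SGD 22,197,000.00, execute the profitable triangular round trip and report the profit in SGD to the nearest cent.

Profitable loop is SGD → EUR → HKD → SGD:
SGD 22,197,000.00 × 0.7488 = EUR 16,621,113.60
EUR 16,621,113.60 × 8.117 = HKD 134,913,579.09
HKD 134,913,579.09 ÷ 6.034 = SGD 22,358,896.10
Profit = SGD 22,358,896.10 − SGD 22,197,000.00

Profit: SGD 161,896.10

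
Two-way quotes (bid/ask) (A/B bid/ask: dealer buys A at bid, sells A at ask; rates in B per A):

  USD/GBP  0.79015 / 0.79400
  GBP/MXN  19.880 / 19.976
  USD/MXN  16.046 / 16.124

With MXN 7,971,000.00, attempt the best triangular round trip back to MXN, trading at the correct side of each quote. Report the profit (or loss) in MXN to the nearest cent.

Net profit: MXN 93,000.86

Best loop MXN → GBP → USD → MXN:
MXN 7,971,000.00 ÷ 19.976 (buy GBP at ask) = GBP 399,028.83
GBP 399,028.83 ÷ 0.79400 (buy USD at ask) = USD 502,555.21
USD 502,555.21 × 16.046 (sell USD at bid) = MXN 8,064,000.86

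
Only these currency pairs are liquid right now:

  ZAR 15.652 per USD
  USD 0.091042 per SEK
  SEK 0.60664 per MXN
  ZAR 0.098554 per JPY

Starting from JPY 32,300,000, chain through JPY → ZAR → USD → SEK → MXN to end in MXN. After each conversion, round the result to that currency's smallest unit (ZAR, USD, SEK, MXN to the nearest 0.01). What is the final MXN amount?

JPY 32,300,000 × 0.098554 = ZAR 3,183,294.20
ZAR 3,183,294.20 ÷ 15.652 = USD 203,379.39
USD 203,379.39 ÷ 0.091042 = SEK 2,233,907.32
SEK 2,233,907.32 ÷ 0.60664 = MXN 3,682,426.68

MXN 3,682,426.68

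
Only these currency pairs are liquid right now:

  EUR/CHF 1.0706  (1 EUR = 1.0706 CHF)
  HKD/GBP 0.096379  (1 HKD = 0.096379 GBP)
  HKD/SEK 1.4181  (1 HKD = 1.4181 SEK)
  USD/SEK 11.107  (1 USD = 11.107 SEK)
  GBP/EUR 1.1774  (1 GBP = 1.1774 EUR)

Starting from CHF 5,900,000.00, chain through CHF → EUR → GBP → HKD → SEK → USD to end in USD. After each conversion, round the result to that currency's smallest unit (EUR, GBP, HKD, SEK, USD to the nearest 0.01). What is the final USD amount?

CHF 5,900,000.00 ÷ 1.0706 = EUR 5,510,928.45
EUR 5,510,928.45 ÷ 1.1774 = GBP 4,680,591.52
GBP 4,680,591.52 ÷ 0.096379 = HKD 48,564,433.33
HKD 48,564,433.33 × 1.4181 = SEK 68,869,222.91
SEK 68,869,222.91 ÷ 11.107 = USD 6,200,524.26

USD 6,200,524.26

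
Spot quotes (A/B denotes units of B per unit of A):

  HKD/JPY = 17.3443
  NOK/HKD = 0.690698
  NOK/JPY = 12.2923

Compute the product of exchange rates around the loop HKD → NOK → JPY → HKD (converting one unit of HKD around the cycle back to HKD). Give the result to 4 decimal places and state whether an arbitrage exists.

Around HKD → NOK → JPY → HKD: 1 ÷ 0.690698 × 12.2923 ÷ 17.3443 = 1.026096
Product > 1; profitable direction is HKD → NOK → JPY → HKD.

1.0261 (arbitrage exists)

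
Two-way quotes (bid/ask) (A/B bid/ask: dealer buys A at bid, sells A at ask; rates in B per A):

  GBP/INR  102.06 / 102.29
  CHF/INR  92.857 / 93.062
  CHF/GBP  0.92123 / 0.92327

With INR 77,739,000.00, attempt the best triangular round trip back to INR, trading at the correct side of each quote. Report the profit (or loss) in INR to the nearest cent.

Best loop INR → CHF → GBP → INR:
INR 77,739,000.00 ÷ 93.062 (buy CHF at ask) = CHF 835,346.33
CHF 835,346.33 × 0.92123 (sell CHF at bid) = GBP 769,546.10
GBP 769,546.10 × 102.06 (sell GBP at bid) = INR 78,539,874.76

Net profit: INR 800,874.76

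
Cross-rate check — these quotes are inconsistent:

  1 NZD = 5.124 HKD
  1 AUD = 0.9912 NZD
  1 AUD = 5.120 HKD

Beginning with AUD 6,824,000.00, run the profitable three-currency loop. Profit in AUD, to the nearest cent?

Profitable loop is AUD → HKD → NZD → AUD:
AUD 6,824,000.00 × 5.120 = HKD 34,938,880.00
HKD 34,938,880.00 ÷ 5.124 = NZD 6,818,672.91
NZD 6,818,672.91 ÷ 0.9912 = AUD 6,879,209.96
Profit = AUD 6,879,209.96 − AUD 6,824,000.00

Profit: AUD 55,209.96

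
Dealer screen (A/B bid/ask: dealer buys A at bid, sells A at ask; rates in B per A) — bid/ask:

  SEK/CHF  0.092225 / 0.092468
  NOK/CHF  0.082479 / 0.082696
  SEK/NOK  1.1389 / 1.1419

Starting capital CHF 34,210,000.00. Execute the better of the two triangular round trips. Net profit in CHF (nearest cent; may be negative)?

Net profit: CHF 542,863.10

Best loop CHF → SEK → NOK → CHF:
CHF 34,210,000.00 ÷ 0.092468 (buy SEK at ask) = SEK 369,965,826.02
SEK 369,965,826.02 × 1.1389 (sell SEK at bid) = NOK 421,354,079.25
NOK 421,354,079.25 × 0.082479 (sell NOK at bid) = CHF 34,752,863.10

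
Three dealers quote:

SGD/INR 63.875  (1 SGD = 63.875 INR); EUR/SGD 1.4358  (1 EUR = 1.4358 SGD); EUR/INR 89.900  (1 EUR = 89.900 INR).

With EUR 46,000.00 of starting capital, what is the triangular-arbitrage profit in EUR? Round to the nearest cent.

Profitable loop is EUR → SGD → INR → EUR:
EUR 46,000.00 × 1.4358 = SGD 66,046.80
SGD 66,046.80 × 63.875 = INR 4,218,739.35
INR 4,218,739.35 ÷ 89.900 = EUR 46,927.02
Profit = EUR 46,927.02 − EUR 46,000.00

Profit: EUR 927.02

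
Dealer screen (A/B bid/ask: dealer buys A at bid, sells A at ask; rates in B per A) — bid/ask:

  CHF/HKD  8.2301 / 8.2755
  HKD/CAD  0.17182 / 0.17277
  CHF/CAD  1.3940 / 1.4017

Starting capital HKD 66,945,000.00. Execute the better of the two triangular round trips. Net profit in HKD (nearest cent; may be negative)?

Best loop HKD → CAD → CHF → HKD:
HKD 66,945,000.00 × 0.17182 (sell HKD at bid) = CAD 11,502,489.90
CAD 11,502,489.90 ÷ 1.4017 (buy CHF at ask) = CHF 8,206,099.66
CHF 8,206,099.66 × 8.2301 (sell CHF at bid) = HKD 67,537,020.85

Net profit: HKD 592,020.85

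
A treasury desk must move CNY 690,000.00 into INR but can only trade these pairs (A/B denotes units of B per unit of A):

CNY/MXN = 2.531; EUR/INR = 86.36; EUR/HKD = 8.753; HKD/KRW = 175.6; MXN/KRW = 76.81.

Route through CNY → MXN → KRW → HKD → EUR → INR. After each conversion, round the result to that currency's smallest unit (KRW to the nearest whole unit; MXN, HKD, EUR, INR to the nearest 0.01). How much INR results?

CNY 690,000.00 × 2.531 = MXN 1,746,390.00
MXN 1,746,390.00 × 76.81 = KRW 134,140,216
KRW 134,140,216 ÷ 175.6 = HKD 763,896.45
HKD 763,896.45 ÷ 8.753 = EUR 87,272.53
EUR 87,272.53 × 86.36 = INR 7,536,855.69

INR 7,536,855.69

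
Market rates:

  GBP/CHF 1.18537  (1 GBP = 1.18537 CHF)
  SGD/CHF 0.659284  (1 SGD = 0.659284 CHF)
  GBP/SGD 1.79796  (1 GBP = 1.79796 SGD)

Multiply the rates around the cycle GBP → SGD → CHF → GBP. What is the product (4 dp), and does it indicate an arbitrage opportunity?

1.0000 (no arbitrage)

Around GBP → SGD → CHF → GBP: 1 × 1.79796 × 0.659284 ÷ 1.18537 = 0.999997
Product ≈ 1 (deviation 0.000%, within rounding noise).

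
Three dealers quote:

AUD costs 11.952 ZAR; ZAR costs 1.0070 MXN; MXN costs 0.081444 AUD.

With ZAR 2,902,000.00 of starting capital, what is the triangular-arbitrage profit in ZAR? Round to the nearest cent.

Profit: ZAR 58,521.76

Profitable loop is ZAR → AUD → MXN → ZAR:
ZAR 2,902,000.00 ÷ 11.952 = AUD 242,804.55
AUD 242,804.55 ÷ 0.081444 = MXN 2,981,245.41
MXN 2,981,245.41 ÷ 1.0070 = ZAR 2,960,521.76
Profit = ZAR 2,960,521.76 − ZAR 2,902,000.00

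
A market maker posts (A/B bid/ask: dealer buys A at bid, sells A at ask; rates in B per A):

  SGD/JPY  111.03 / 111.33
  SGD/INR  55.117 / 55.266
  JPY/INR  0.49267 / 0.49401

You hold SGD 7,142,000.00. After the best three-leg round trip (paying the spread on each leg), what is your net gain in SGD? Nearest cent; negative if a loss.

Net profit: SGD 15,435.91

Best loop SGD → INR → JPY → SGD:
SGD 7,142,000.00 × 55.117 (sell SGD at bid) = INR 393,645,614.00
INR 393,645,614.00 ÷ 0.49401 (buy JPY at ask) = JPY 796,837,339
JPY 796,837,339 ÷ 111.33 (buy SGD at ask) = SGD 7,157,435.91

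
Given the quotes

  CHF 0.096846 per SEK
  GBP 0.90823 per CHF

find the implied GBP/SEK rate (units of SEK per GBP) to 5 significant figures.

1 GBP ÷ 0.90823 = 1.10104 CHF
1.10104 CHF ÷ 0.096846 = 11.369 SEK

GBP/SEK = 11.369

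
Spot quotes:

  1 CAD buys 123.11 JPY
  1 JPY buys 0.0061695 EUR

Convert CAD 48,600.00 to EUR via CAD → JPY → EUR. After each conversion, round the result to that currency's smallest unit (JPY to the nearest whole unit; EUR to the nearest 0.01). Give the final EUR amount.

EUR 36,913.02

CAD 48,600.00 × 123.11 = JPY 5,983,146
JPY 5,983,146 × 0.0061695 = EUR 36,913.02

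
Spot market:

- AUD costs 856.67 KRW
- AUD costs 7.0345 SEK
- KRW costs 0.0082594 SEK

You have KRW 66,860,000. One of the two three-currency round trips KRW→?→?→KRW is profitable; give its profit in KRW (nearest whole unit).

Profitable loop is KRW → SEK → AUD → KRW:
KRW 66,860,000 × 0.0082594 = SEK 552,223.48
SEK 552,223.48 ÷ 7.0345 = AUD 78,502.17
AUD 78,502.17 × 856.67 = KRW 67,250,450
Profit = KRW 67,250,450 − KRW 66,860,000

Profit: KRW 390,450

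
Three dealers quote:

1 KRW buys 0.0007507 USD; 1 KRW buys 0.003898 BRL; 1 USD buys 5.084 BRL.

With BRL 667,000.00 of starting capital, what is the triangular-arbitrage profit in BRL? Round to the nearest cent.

Profitable loop is BRL → USD → KRW → BRL:
BRL 667,000.00 ÷ 5.084 = USD 131,195.91
USD 131,195.91 ÷ 0.0007507 = KRW 174,764,765
KRW 174,764,765 × 0.003898 = BRL 681,233.05
Profit = BRL 681,233.05 − BRL 667,000.00

Profit: BRL 14,233.05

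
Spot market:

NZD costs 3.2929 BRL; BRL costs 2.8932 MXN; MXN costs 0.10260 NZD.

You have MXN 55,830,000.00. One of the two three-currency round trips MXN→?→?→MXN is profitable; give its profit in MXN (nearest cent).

Profit: MXN 1,286,721.18

Profitable loop is MXN → BRL → NZD → MXN:
MXN 55,830,000.00 ÷ 2.8932 = BRL 19,296,972.21
BRL 19,296,972.21 ÷ 3.2929 = NZD 5,860,175.59
NZD 5,860,175.59 ÷ 0.10260 = MXN 57,116,721.18
Profit = MXN 57,116,721.18 − MXN 55,830,000.00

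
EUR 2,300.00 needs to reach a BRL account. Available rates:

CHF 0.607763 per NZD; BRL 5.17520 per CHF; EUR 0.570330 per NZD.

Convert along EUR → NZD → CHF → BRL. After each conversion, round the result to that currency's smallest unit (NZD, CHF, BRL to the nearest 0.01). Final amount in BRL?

EUR 2,300.00 ÷ 0.570330 = NZD 4,032.75
NZD 4,032.75 × 0.607763 = CHF 2,450.96
CHF 2,450.96 × 5.17520 = BRL 12,684.21

BRL 12,684.21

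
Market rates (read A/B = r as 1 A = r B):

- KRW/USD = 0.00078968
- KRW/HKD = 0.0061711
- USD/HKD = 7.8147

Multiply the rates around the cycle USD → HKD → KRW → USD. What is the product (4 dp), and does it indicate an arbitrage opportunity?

Around USD → HKD → KRW → USD: 1 × 7.8147 ÷ 0.0061711 × 0.00078968 = 1.000002
Product ≈ 1 (deviation 0.000%, within rounding noise).

1.0000 (no arbitrage)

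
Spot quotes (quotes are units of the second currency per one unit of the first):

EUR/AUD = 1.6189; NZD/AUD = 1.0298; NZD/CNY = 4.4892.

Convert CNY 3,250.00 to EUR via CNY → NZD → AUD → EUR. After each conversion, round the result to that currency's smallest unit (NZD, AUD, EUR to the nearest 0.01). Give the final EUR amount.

EUR 460.52

CNY 3,250.00 ÷ 4.4892 = NZD 723.96
NZD 723.96 × 1.0298 = AUD 745.53
AUD 745.53 ÷ 1.6189 = EUR 460.52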